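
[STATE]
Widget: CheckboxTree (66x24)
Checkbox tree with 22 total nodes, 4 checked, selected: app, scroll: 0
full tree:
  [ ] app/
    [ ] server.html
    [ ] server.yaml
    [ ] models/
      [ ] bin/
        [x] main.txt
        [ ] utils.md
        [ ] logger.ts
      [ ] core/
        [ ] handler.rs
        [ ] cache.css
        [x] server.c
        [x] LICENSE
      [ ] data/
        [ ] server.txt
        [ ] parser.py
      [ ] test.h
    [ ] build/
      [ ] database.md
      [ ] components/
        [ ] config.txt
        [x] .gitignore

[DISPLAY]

>[-] app/                                                         
   [ ] server.html                                                
   [ ] server.yaml                                                
   [-] models/                                                    
     [-] bin/                                                     
       [x] main.txt                                               
       [ ] utils.md                                               
       [ ] logger.ts                                              
     [-] core/                                                    
       [ ] handler.rs                                             
       [ ] cache.css                                              
       [x] server.c                                               
       [x] LICENSE                                                
     [ ] data/                                                    
       [ ] server.txt                                             
       [ ] parser.py                                              
     [ ] test.h                                                   
   [-] build/                                                     
     [ ] database.md                                              
     [-] components/                                              
       [ ] config.txt                                             
       [x] .gitignore                                             
                                                                  
                                                                  


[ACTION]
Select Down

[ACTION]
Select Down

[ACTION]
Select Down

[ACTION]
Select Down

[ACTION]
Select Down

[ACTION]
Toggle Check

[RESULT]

 [-] app/                                                         
   [ ] server.html                                                
   [ ] server.yaml                                                
   [-] models/                                                    
     [ ] bin/                                                     
>      [ ] main.txt                                               
       [ ] utils.md                                               
       [ ] logger.ts                                              
     [-] core/                                                    
       [ ] handler.rs                                             
       [ ] cache.css                                              
       [x] server.c                                               
       [x] LICENSE                                                
     [ ] data/                                                    
       [ ] server.txt                                             
       [ ] parser.py                                              
     [ ] test.h                                                   
   [-] build/                                                     
     [ ] database.md                                              
     [-] components/                                              
       [ ] config.txt                                             
       [x] .gitignore                                             
                                                                  
                                                                  


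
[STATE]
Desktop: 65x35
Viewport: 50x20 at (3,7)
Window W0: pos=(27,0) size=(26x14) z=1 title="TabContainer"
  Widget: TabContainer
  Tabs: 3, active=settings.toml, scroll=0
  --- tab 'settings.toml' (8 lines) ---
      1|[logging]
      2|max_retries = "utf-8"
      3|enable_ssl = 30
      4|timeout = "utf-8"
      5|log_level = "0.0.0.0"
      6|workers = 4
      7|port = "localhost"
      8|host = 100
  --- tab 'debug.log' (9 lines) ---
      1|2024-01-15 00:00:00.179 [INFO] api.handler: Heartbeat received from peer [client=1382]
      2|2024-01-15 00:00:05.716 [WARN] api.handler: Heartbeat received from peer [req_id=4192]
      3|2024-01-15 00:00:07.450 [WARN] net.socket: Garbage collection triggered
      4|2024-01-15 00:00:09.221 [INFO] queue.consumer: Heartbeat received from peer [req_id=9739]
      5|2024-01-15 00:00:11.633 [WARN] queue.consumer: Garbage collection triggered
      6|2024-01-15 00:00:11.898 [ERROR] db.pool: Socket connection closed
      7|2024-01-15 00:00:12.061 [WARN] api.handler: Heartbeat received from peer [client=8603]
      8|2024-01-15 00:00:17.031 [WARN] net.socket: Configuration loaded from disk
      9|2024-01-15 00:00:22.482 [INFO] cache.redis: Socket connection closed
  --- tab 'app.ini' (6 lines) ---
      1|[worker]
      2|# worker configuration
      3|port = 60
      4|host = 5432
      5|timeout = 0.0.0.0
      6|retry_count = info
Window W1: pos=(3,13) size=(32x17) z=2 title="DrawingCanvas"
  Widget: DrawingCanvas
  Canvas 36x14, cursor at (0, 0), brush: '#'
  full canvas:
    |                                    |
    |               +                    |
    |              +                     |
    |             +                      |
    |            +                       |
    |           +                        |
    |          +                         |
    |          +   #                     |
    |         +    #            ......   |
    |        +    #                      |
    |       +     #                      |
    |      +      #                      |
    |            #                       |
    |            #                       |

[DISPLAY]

                        ┃enable_ssl = 30         ┃
                        ┃timeout = "utf-8"       ┃
                        ┃log_level = "0.0.0.0"   ┃
                        ┃workers = 4             ┃
                        ┃port = "localhost"      ┃
                        ┃host = 100              ┃
┏━━━━━━━━━━━━━━━━━━━━━━━━━━━━━━┓━━━━━━━━━━━━━━━━━┛
┃ DrawingCanvas                ┃                  
┠──────────────────────────────┨                  
┃+                             ┃                  
┃               +              ┃                  
┃              +               ┃                  
┃             +                ┃                  
┃            +                 ┃                  
┃           +                  ┃                  
┃          +                   ┃                  
┃          +   #               ┃                  
┃         +    #            ...┃                  
┃        +    #                ┃                  
┃       +     #                ┃                  


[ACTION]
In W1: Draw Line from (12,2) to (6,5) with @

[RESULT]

                        ┃enable_ssl = 30         ┃
                        ┃timeout = "utf-8"       ┃
                        ┃log_level = "0.0.0.0"   ┃
                        ┃workers = 4             ┃
                        ┃port = "localhost"      ┃
                        ┃host = 100              ┃
┏━━━━━━━━━━━━━━━━━━━━━━━━━━━━━━┓━━━━━━━━━━━━━━━━━┛
┃ DrawingCanvas                ┃                  
┠──────────────────────────────┨                  
┃+                             ┃                  
┃               +              ┃                  
┃              +               ┃                  
┃             +                ┃                  
┃            +                 ┃                  
┃           +                  ┃                  
┃     @    +                   ┃                  
┃    @     +   #               ┃                  
┃    @    +    #            ...┃                  
┃   @    +    #                ┃                  
┃   @   +     #                ┃                  


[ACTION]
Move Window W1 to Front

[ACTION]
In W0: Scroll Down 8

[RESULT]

                        ┃                        ┃
                        ┃                        ┃
                        ┃                        ┃
                        ┃                        ┃
                        ┃                        ┃
                        ┃                        ┃
┏━━━━━━━━━━━━━━━━━━━━━━━━━━━━━━┓━━━━━━━━━━━━━━━━━┛
┃ DrawingCanvas                ┃                  
┠──────────────────────────────┨                  
┃+                             ┃                  
┃               +              ┃                  
┃              +               ┃                  
┃             +                ┃                  
┃            +                 ┃                  
┃           +                  ┃                  
┃     @    +                   ┃                  
┃    @     +   #               ┃                  
┃    @    +    #            ...┃                  
┃   @    +    #                ┃                  
┃   @   +     #                ┃                  


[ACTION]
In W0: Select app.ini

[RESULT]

                        ┃port = 60               ┃
                        ┃host = 5432             ┃
                        ┃timeout = 0.0.0.0       ┃
                        ┃retry_count = info      ┃
                        ┃                        ┃
                        ┃                        ┃
┏━━━━━━━━━━━━━━━━━━━━━━━━━━━━━━┓━━━━━━━━━━━━━━━━━┛
┃ DrawingCanvas                ┃                  
┠──────────────────────────────┨                  
┃+                             ┃                  
┃               +              ┃                  
┃              +               ┃                  
┃             +                ┃                  
┃            +                 ┃                  
┃           +                  ┃                  
┃     @    +                   ┃                  
┃    @     +   #               ┃                  
┃    @    +    #            ...┃                  
┃   @    +    #                ┃                  
┃   @   +     #                ┃                  


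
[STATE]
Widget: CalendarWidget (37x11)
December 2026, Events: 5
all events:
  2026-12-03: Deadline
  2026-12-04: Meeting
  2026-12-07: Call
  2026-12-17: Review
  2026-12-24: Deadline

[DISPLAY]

            December 2026            
Mo Tu We Th Fr Sa Su                 
    1  2  3*  4*  5  6               
 7*  8  9 10 11 12 13                
14 15 16 17* 18 19 20                
21 22 23 24* 25 26 27                
28 29 30 31                          
                                     
                                     
                                     
                                     


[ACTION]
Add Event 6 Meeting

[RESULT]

            December 2026            
Mo Tu We Th Fr Sa Su                 
    1  2  3*  4*  5  6*              
 7*  8  9 10 11 12 13                
14 15 16 17* 18 19 20                
21 22 23 24* 25 26 27                
28 29 30 31                          
                                     
                                     
                                     
                                     


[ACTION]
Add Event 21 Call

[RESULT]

            December 2026            
Mo Tu We Th Fr Sa Su                 
    1  2  3*  4*  5  6*              
 7*  8  9 10 11 12 13                
14 15 16 17* 18 19 20                
21* 22 23 24* 25 26 27               
28 29 30 31                          
                                     
                                     
                                     
                                     


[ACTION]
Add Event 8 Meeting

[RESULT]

            December 2026            
Mo Tu We Th Fr Sa Su                 
    1  2  3*  4*  5  6*              
 7*  8*  9 10 11 12 13               
14 15 16 17* 18 19 20                
21* 22 23 24* 25 26 27               
28 29 30 31                          
                                     
                                     
                                     
                                     


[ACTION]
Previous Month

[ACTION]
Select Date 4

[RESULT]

            November 2026            
Mo Tu We Th Fr Sa Su                 
                   1                 
 2  3 [ 4]  5  6  7  8               
 9 10 11 12 13 14 15                 
16 17 18 19 20 21 22                 
23 24 25 26 27 28 29                 
30                                   
                                     
                                     
                                     


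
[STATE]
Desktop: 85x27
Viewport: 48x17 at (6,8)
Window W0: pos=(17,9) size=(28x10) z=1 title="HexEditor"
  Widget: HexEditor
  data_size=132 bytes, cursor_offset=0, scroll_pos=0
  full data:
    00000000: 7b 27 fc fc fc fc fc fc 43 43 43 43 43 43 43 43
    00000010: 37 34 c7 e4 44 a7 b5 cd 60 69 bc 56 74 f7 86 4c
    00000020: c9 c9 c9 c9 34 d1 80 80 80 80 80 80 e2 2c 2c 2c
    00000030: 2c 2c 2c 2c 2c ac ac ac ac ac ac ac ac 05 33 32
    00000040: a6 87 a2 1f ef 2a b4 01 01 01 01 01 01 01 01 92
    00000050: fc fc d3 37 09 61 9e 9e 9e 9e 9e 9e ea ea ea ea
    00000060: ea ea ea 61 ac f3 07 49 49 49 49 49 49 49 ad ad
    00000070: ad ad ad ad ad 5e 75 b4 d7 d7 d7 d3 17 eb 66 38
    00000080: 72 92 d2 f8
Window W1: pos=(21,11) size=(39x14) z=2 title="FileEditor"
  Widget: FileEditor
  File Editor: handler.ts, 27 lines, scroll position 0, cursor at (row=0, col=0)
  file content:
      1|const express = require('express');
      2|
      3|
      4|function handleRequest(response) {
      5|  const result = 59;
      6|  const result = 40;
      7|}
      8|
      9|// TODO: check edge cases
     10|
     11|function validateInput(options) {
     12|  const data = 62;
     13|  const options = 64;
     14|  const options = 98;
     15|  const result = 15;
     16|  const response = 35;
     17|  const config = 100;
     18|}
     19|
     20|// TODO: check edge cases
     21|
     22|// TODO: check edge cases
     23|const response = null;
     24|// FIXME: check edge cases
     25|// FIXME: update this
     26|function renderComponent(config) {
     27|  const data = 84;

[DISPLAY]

                                                
           ┏━━━━━━━━━━━━━━━━━━━━━━━━━━┓         
           ┃ HexEditor                ┃         
           ┠───┏━━━━━━━━━━━━━━━━━━━━━━━━━━━━━━━━
           ┃000┃ FileEditor                     
           ┃000┠────────────────────────────────
           ┃000┃█onst express = require('express
           ┃000┃                                
           ┃000┃                                
           ┃000┃function handleRequest(response)
           ┗━━━┃  const result = 59;            
               ┃  const result = 40;            
               ┃}                               
               ┃                                
               ┃// TODO: check edge cases       
               ┃                                
               ┗━━━━━━━━━━━━━━━━━━━━━━━━━━━━━━━━


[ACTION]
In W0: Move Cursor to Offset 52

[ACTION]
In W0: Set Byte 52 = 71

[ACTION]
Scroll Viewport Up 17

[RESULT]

                                                
                                                
                                                
                                                
                                                
                                                
                                                
                                                
                                                
           ┏━━━━━━━━━━━━━━━━━━━━━━━━━━┓         
           ┃ HexEditor                ┃         
           ┠───┏━━━━━━━━━━━━━━━━━━━━━━━━━━━━━━━━
           ┃000┃ FileEditor                     
           ┃000┠────────────────────────────────
           ┃000┃█onst express = require('express
           ┃000┃                                
           ┃000┃                                


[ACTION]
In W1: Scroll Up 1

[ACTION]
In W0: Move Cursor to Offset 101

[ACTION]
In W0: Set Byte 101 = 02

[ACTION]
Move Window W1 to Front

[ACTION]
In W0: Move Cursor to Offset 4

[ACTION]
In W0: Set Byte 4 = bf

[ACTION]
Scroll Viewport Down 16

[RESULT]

           ┃ HexEditor                ┃         
           ┠───┏━━━━━━━━━━━━━━━━━━━━━━━━━━━━━━━━
           ┃000┃ FileEditor                     
           ┃000┠────────────────────────────────
           ┃000┃█onst express = require('express
           ┃000┃                                
           ┃000┃                                
           ┃000┃function handleRequest(response)
           ┗━━━┃  const result = 59;            
               ┃  const result = 40;            
               ┃}                               
               ┃                                
               ┃// TODO: check edge cases       
               ┃                                
               ┗━━━━━━━━━━━━━━━━━━━━━━━━━━━━━━━━
                                                
                                                


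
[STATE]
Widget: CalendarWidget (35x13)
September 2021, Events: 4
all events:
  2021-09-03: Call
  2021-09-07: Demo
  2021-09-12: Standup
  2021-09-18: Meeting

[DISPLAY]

           September 2021          
Mo Tu We Th Fr Sa Su               
       1  2  3*  4  5              
 6  7*  8  9 10 11 12*             
13 14 15 16 17 18* 19              
20 21 22 23 24 25 26               
27 28 29 30                        
                                   
                                   
                                   
                                   
                                   
                                   


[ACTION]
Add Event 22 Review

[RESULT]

           September 2021          
Mo Tu We Th Fr Sa Su               
       1  2  3*  4  5              
 6  7*  8  9 10 11 12*             
13 14 15 16 17 18* 19              
20 21 22* 23 24 25 26              
27 28 29 30                        
                                   
                                   
                                   
                                   
                                   
                                   


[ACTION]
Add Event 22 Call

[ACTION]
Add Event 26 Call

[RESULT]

           September 2021          
Mo Tu We Th Fr Sa Su               
       1  2  3*  4  5              
 6  7*  8  9 10 11 12*             
13 14 15 16 17 18* 19              
20 21 22* 23 24 25 26*             
27 28 29 30                        
                                   
                                   
                                   
                                   
                                   
                                   


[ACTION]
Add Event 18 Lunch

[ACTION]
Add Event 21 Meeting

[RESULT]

           September 2021          
Mo Tu We Th Fr Sa Su               
       1  2  3*  4  5              
 6  7*  8  9 10 11 12*             
13 14 15 16 17 18* 19              
20 21* 22* 23 24 25 26*            
27 28 29 30                        
                                   
                                   
                                   
                                   
                                   
                                   


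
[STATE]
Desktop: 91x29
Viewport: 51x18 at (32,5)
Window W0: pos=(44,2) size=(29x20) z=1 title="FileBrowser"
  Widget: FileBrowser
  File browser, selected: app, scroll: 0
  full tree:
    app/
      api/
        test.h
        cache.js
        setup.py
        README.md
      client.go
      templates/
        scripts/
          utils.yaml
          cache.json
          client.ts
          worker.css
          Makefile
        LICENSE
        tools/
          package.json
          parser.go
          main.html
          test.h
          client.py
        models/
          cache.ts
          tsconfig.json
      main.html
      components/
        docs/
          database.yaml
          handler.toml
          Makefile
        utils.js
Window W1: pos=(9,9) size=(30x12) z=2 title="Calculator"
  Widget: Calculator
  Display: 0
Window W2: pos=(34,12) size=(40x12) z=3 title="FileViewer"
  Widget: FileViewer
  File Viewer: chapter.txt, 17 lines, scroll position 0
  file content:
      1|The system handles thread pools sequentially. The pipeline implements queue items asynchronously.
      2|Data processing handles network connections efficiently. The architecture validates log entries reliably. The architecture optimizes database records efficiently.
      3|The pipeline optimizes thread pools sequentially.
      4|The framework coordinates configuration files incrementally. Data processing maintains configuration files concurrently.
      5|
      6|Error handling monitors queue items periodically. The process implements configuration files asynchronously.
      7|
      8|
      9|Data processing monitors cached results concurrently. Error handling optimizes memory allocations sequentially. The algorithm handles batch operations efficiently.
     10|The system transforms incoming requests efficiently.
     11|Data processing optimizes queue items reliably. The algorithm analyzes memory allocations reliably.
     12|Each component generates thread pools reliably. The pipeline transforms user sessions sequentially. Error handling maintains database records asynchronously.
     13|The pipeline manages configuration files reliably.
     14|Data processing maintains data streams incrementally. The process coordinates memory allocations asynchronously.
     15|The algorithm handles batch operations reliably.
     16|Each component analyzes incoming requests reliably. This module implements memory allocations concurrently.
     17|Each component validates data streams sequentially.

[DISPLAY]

            ┃> [-] app/                 ┃          
            ┃    [+] api/               ┃          
            ┃    client.go              ┃          
            ┃    [+] templates/         ┃          
━━━━━━┓     ┃    main.html              ┃          
      ┃     ┃    [+] components/        ┃          
──────┨     ┃                           ┃          
  ┏━━━━━━━━━━━━━━━━━━━━━━━━━━━━━━━━━━━━━━┓         
  ┃ FileViewer                           ┃         
  ┠──────────────────────────────────────┨         
  ┃The system handles thread pools seque▲┃         
  ┃Data processing handles network conne█┃         
  ┃The pipeline optimizes thread pools s░┃         
  ┃The framework coordinates configurati░┃         
  ┃                                     ░┃         
━━┃Error handling monitors queue items p░┃         
  ┃                                     ░┃         
  ┃                                     ▼┃         


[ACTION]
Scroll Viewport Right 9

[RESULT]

    ┃> [-] app/                 ┃                  
    ┃    [+] api/               ┃                  
    ┃    client.go              ┃                  
    ┃    [+] templates/         ┃                  
    ┃    main.html              ┃                  
    ┃    [+] components/        ┃                  
    ┃                           ┃                  
━━━━━━━━━━━━━━━━━━━━━━━━━━━━━━━━━┓                 
Viewer                           ┃                 
─────────────────────────────────┨                 
ystem handles thread pools seque▲┃                 
processing handles network conne█┃                 
ipeline optimizes thread pools s░┃                 
ramework coordinates configurati░┃                 
                                ░┃                 
 handling monitors queue items p░┃                 
                                ░┃                 
                                ▼┃                 


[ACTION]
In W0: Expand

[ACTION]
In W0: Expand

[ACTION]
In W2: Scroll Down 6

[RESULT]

    ┃> [-] app/                 ┃                  
    ┃    [+] api/               ┃                  
    ┃    client.go              ┃                  
    ┃    [+] templates/         ┃                  
    ┃    main.html              ┃                  
    ┃    [+] components/        ┃                  
    ┃                           ┃                  
━━━━━━━━━━━━━━━━━━━━━━━━━━━━━━━━━┓                 
Viewer                           ┃                 
─────────────────────────────────┨                 
                                ▲┃                 
                                ░┃                 
processing monitors cached resul░┃                 
ystem transforms incoming reques░┃                 
processing optimizes queue items░┃                 
component generates thread pools█┃                 
ipeline manages configuration fi░┃                 
processing maintains data stream▼┃                 


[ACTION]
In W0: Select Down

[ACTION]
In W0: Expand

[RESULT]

    ┃  [-] app/                 ┃                  
    ┃  > [-] api/               ┃                  
    ┃      test.h               ┃                  
    ┃      cache.js             ┃                  
    ┃      setup.py             ┃                  
    ┃      README.md            ┃                  
    ┃    client.go              ┃                  
━━━━━━━━━━━━━━━━━━━━━━━━━━━━━━━━━┓                 
Viewer                           ┃                 
─────────────────────────────────┨                 
                                ▲┃                 
                                ░┃                 
processing monitors cached resul░┃                 
ystem transforms incoming reques░┃                 
processing optimizes queue items░┃                 
component generates thread pools█┃                 
ipeline manages configuration fi░┃                 
processing maintains data stream▼┃                 


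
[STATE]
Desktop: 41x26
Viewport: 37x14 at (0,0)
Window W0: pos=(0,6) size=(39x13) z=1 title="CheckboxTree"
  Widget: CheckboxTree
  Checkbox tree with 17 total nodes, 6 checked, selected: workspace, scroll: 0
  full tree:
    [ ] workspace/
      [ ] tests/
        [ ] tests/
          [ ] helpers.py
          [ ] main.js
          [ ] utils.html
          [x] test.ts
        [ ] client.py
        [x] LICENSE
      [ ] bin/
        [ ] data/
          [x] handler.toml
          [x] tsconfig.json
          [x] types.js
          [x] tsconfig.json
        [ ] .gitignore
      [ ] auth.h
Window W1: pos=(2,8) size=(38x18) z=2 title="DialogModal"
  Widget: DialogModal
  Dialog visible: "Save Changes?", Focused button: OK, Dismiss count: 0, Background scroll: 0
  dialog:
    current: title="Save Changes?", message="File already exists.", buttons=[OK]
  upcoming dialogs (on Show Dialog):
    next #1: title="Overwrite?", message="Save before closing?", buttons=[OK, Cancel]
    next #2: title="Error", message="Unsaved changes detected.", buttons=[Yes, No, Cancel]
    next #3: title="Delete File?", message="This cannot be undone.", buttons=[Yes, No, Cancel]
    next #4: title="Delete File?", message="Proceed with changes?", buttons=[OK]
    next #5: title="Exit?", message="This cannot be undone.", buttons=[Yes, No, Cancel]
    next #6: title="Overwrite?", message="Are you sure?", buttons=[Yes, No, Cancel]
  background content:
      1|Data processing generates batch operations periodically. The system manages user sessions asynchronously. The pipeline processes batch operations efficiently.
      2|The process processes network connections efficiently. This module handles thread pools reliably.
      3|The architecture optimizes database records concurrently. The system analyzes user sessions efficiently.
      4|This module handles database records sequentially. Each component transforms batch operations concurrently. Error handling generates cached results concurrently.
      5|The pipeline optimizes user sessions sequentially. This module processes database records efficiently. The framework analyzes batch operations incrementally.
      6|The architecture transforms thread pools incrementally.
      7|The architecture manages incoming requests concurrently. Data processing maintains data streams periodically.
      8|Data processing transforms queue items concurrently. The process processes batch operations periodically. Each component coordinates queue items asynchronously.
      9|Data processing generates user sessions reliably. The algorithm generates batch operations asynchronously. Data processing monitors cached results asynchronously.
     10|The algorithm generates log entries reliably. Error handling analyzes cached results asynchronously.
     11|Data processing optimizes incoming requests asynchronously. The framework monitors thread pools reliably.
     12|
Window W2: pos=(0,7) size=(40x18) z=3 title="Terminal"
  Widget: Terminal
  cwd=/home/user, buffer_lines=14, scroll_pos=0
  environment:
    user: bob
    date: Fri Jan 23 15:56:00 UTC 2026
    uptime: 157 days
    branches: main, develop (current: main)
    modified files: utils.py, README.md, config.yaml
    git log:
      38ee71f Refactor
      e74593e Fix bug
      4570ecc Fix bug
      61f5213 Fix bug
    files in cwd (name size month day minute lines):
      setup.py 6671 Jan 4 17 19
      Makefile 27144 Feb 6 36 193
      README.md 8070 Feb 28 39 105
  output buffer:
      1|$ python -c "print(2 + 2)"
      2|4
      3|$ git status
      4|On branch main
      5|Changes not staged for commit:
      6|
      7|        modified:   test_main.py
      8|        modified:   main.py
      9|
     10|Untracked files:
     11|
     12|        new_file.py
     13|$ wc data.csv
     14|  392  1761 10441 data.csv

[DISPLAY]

                                     
                                     
                                     
                                     
                                     
                                     
┏━━━━━━━━━━━━━━━━━━━━━━━━━━━━━━━━━━━━
┏━━━━━━━━━━━━━━━━━━━━━━━━━━━━━━━━━━━━
┃ Terminal                           
┠────────────────────────────────────
┃$ python -c "print(2 + 2)"          
┃4                                   
┃$ git status                        
┃On branch main                      


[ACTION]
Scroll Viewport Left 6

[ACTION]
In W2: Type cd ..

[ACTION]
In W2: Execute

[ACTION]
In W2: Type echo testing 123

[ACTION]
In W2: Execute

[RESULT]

                                     
                                     
                                     
                                     
                                     
                                     
┏━━━━━━━━━━━━━━━━━━━━━━━━━━━━━━━━━━━━
┏━━━━━━━━━━━━━━━━━━━━━━━━━━━━━━━━━━━━
┃ Terminal                           
┠────────────────────────────────────
┃                                    
┃        modified:   test_main.py    
┃        modified:   main.py         
┃                                    


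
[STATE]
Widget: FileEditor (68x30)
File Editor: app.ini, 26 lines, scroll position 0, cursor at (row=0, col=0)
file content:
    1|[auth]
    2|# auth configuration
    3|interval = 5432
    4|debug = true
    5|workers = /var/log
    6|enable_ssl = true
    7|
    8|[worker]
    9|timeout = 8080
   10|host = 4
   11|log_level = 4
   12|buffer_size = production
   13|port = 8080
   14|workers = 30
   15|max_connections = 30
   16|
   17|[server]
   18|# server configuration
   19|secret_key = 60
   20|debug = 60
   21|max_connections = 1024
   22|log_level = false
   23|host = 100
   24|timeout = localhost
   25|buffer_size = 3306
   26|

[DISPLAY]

█auth]                                                             ▲
# auth configuration                                               █
interval = 5432                                                    ░
debug = true                                                       ░
workers = /var/log                                                 ░
enable_ssl = true                                                  ░
                                                                   ░
[worker]                                                           ░
timeout = 8080                                                     ░
host = 4                                                           ░
log_level = 4                                                      ░
buffer_size = production                                           ░
port = 8080                                                        ░
workers = 30                                                       ░
max_connections = 30                                               ░
                                                                   ░
[server]                                                           ░
# server configuration                                             ░
secret_key = 60                                                    ░
debug = 60                                                         ░
max_connections = 1024                                             ░
log_level = false                                                  ░
host = 100                                                         ░
timeout = localhost                                                ░
buffer_size = 3306                                                 ░
                                                                   ░
                                                                   ░
                                                                   ░
                                                                   ░
                                                                   ▼


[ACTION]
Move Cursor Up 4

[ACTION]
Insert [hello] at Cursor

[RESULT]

hello█auth]                                                        ▲
# auth configuration                                               █
interval = 5432                                                    ░
debug = true                                                       ░
workers = /var/log                                                 ░
enable_ssl = true                                                  ░
                                                                   ░
[worker]                                                           ░
timeout = 8080                                                     ░
host = 4                                                           ░
log_level = 4                                                      ░
buffer_size = production                                           ░
port = 8080                                                        ░
workers = 30                                                       ░
max_connections = 30                                               ░
                                                                   ░
[server]                                                           ░
# server configuration                                             ░
secret_key = 60                                                    ░
debug = 60                                                         ░
max_connections = 1024                                             ░
log_level = false                                                  ░
host = 100                                                         ░
timeout = localhost                                                ░
buffer_size = 3306                                                 ░
                                                                   ░
                                                                   ░
                                                                   ░
                                                                   ░
                                                                   ▼


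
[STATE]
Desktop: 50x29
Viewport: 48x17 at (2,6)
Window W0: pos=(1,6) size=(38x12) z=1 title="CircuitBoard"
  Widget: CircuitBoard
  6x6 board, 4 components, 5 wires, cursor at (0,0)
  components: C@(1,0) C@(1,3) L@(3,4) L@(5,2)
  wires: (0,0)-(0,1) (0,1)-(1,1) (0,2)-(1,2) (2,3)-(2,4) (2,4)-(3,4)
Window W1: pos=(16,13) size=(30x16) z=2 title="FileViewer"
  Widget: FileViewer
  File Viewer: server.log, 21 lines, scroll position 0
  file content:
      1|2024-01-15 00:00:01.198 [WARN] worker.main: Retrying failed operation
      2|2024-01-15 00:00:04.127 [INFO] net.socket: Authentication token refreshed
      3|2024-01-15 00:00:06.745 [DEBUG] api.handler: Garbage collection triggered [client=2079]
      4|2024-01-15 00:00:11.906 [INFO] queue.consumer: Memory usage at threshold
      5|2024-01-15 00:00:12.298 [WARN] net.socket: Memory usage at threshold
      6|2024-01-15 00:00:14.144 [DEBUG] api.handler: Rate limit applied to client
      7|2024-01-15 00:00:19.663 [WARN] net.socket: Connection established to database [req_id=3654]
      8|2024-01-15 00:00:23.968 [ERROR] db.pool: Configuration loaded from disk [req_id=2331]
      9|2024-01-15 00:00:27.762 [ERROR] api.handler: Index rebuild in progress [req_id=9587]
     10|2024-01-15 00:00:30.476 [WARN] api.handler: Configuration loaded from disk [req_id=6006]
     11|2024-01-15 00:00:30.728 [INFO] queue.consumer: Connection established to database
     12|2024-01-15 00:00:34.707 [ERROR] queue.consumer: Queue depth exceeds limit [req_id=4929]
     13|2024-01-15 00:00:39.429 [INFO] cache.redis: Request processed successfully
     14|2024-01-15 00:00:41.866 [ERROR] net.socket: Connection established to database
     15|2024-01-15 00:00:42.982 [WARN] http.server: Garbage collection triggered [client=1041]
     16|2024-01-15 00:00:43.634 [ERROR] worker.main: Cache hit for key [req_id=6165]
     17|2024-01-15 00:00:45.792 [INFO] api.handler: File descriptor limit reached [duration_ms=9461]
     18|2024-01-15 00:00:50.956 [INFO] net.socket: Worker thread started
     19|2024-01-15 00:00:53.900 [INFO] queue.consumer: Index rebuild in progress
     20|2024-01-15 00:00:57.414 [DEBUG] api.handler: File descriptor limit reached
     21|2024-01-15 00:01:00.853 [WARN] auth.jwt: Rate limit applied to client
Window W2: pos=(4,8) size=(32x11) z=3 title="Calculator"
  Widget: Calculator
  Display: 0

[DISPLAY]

━━━━━━━━━━━━━━━━━━━━━━━━━━━━━━━━━━━━┓           
 CircuitBoard                       ┃           
──┏━━━━━━━━━━━━━━━━━━━━━━━━━━━━━━┓──┨           
  ┃ Calculator                   ┃  ┃           
0 ┠──────────────────────────────┨  ┃           
  ┃                             0┃  ┃           
1 ┃┌───┬───┬───┬───┐             ┃  ┃           
  ┃│ 7 │ 8 │ 9 │ ÷ │             ┃━━━━━━━━━┓    
2 ┃├───┼───┼───┼───┤             ┃         ┃    
  ┃│ 4 │ 5 │ 6 │ × │             ┃─────────┨    
3 ┃├───┼───┼───┼───┤             ┃.198 [WA▲┃    
━━┃│ 1 │ 2 │ 3 │ - │             ┃.127 [IN█┃    
  ┗━━━━━━━━━━━━━━━━━━━━━━━━━━━━━━┛.745 [DE░┃    
              ┃2024-01-15 00:00:11.906 [IN░┃    
              ┃2024-01-15 00:00:12.298 [WA░┃    
              ┃2024-01-15 00:00:14.144 [DE░┃    
              ┃2024-01-15 00:00:19.663 [WA░┃    


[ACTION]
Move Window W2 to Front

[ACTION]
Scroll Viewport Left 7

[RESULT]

 ┏━━━━━━━━━━━━━━━━━━━━━━━━━━━━━━━━━━━━┓         
 ┃ CircuitBoard                       ┃         
 ┠──┏━━━━━━━━━━━━━━━━━━━━━━━━━━━━━━┓──┨         
 ┃  ┃ Calculator                   ┃  ┃         
 ┃0 ┠──────────────────────────────┨  ┃         
 ┃  ┃                             0┃  ┃         
 ┃1 ┃┌───┬───┬───┬───┐             ┃  ┃         
 ┃  ┃│ 7 │ 8 │ 9 │ ÷ │             ┃━━━━━━━━━┓  
 ┃2 ┃├───┼───┼───┼───┤             ┃         ┃  
 ┃  ┃│ 4 │ 5 │ 6 │ × │             ┃─────────┨  
 ┃3 ┃├───┼───┼───┼───┤             ┃.198 [WA▲┃  
 ┗━━┃│ 1 │ 2 │ 3 │ - │             ┃.127 [IN█┃  
    ┗━━━━━━━━━━━━━━━━━━━━━━━━━━━━━━┛.745 [DE░┃  
                ┃2024-01-15 00:00:11.906 [IN░┃  
                ┃2024-01-15 00:00:12.298 [WA░┃  
                ┃2024-01-15 00:00:14.144 [DE░┃  
                ┃2024-01-15 00:00:19.663 [WA░┃  


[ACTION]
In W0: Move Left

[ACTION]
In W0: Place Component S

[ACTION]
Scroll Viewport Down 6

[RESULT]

 ┃1 ┃┌───┬───┬───┬───┐             ┃  ┃         
 ┃  ┃│ 7 │ 8 │ 9 │ ÷ │             ┃━━━━━━━━━┓  
 ┃2 ┃├───┼───┼───┼───┤             ┃         ┃  
 ┃  ┃│ 4 │ 5 │ 6 │ × │             ┃─────────┨  
 ┃3 ┃├───┼───┼───┼───┤             ┃.198 [WA▲┃  
 ┗━━┃│ 1 │ 2 │ 3 │ - │             ┃.127 [IN█┃  
    ┗━━━━━━━━━━━━━━━━━━━━━━━━━━━━━━┛.745 [DE░┃  
                ┃2024-01-15 00:00:11.906 [IN░┃  
                ┃2024-01-15 00:00:12.298 [WA░┃  
                ┃2024-01-15 00:00:14.144 [DE░┃  
                ┃2024-01-15 00:00:19.663 [WA░┃  
                ┃2024-01-15 00:00:23.968 [ER░┃  
                ┃2024-01-15 00:00:27.762 [ER░┃  
                ┃2024-01-15 00:00:30.476 [WA░┃  
                ┃2024-01-15 00:00:30.728 [IN░┃  
                ┃2024-01-15 00:00:34.707 [ER▼┃  
                ┗━━━━━━━━━━━━━━━━━━━━━━━━━━━━┛  
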